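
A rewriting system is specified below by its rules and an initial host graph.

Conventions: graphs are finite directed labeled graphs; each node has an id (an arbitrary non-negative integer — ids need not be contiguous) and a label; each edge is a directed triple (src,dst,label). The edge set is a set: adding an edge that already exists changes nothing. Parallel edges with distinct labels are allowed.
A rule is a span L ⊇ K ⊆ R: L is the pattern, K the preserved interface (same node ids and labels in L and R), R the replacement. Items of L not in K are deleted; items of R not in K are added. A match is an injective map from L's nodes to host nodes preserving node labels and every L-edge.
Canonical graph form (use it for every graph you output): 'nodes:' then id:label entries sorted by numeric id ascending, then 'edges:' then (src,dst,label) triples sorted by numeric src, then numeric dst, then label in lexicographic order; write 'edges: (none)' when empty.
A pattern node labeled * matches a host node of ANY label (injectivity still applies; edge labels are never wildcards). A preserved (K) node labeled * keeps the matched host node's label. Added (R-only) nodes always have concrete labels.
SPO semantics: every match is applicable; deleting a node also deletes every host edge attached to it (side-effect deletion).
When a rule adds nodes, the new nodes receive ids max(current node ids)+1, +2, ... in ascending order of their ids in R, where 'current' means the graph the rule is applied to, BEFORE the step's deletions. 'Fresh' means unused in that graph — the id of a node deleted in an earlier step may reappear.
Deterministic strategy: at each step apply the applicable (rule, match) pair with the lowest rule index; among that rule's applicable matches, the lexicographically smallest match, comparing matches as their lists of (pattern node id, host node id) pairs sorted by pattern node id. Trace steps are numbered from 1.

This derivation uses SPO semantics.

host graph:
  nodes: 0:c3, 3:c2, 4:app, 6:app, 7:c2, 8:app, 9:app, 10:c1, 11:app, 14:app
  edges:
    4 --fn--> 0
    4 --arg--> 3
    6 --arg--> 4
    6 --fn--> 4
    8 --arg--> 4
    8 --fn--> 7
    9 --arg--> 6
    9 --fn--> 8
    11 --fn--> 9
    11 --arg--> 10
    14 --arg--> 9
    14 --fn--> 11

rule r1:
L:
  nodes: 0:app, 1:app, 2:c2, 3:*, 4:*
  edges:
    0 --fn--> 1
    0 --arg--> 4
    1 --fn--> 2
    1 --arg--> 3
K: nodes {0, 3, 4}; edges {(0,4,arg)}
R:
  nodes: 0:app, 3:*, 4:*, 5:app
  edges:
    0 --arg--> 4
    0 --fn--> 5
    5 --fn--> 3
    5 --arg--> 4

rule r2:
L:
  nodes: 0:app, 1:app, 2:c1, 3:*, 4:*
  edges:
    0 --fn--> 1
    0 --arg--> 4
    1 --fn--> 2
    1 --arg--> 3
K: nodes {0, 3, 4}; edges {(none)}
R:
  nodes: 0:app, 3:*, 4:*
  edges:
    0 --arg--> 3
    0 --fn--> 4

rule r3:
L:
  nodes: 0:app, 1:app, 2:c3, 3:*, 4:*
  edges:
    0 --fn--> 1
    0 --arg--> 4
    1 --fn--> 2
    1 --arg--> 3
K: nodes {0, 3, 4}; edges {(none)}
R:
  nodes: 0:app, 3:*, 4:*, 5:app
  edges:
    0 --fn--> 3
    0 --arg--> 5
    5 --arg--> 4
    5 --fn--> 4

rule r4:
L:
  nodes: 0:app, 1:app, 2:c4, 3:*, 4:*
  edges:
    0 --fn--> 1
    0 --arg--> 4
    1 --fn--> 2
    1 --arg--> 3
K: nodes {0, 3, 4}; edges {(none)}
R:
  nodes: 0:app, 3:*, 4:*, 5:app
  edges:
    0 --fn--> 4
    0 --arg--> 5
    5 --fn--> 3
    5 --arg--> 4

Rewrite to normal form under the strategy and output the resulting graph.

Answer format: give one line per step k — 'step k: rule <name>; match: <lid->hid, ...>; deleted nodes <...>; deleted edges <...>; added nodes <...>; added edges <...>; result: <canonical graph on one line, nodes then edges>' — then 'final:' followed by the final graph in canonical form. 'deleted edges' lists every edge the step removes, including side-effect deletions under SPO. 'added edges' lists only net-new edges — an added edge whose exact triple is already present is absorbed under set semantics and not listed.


step 1: rule r1; match: 0->9, 1->8, 2->7, 3->4, 4->6; deleted nodes 7, 8; deleted edges (8,4,arg); (8,7,fn); (9,8,fn); added nodes 15; added edges (9,15,fn); (15,4,fn); (15,6,arg); result: nodes: 0:c3, 3:c2, 4:app, 6:app, 9:app, 10:c1, 11:app, 14:app, 15:app edges: (4,0,fn); (4,3,arg); (6,4,arg); (6,4,fn); (9,6,arg); (9,15,fn); (11,9,fn); (11,10,arg); (14,9,arg); (14,11,fn); (15,4,fn); (15,6,arg)
step 2: rule r3; match: 0->15, 1->4, 2->0, 3->3, 4->6; deleted nodes 0, 4; deleted edges (4,0,fn); (4,3,arg); (6,4,arg); (6,4,fn); (15,4,fn); (15,6,arg); added nodes 16; added edges (15,3,fn); (15,16,arg); (16,6,arg); (16,6,fn); result: nodes: 3:c2, 6:app, 9:app, 10:c1, 11:app, 14:app, 15:app, 16:app edges: (9,6,arg); (9,15,fn); (11,9,fn); (11,10,arg); (14,9,arg); (14,11,fn); (15,3,fn); (15,16,arg); (16,6,arg); (16,6,fn)
step 3: rule r1; match: 0->9, 1->15, 2->3, 3->16, 4->6; deleted nodes 3, 15; deleted edges (9,15,fn); (15,3,fn); (15,16,arg); added nodes 17; added edges (9,17,fn); (17,6,arg); (17,16,fn); result: nodes: 6:app, 9:app, 10:c1, 11:app, 14:app, 16:app, 17:app edges: (9,6,arg); (9,17,fn); (11,9,fn); (11,10,arg); (14,9,arg); (14,11,fn); (16,6,arg); (16,6,fn); (17,6,arg); (17,16,fn)
final:
nodes: 6:app, 9:app, 10:c1, 11:app, 14:app, 16:app, 17:app
edges: (9,6,arg); (9,17,fn); (11,9,fn); (11,10,arg); (14,9,arg); (14,11,fn); (16,6,arg); (16,6,fn); (17,6,arg); (17,16,fn)


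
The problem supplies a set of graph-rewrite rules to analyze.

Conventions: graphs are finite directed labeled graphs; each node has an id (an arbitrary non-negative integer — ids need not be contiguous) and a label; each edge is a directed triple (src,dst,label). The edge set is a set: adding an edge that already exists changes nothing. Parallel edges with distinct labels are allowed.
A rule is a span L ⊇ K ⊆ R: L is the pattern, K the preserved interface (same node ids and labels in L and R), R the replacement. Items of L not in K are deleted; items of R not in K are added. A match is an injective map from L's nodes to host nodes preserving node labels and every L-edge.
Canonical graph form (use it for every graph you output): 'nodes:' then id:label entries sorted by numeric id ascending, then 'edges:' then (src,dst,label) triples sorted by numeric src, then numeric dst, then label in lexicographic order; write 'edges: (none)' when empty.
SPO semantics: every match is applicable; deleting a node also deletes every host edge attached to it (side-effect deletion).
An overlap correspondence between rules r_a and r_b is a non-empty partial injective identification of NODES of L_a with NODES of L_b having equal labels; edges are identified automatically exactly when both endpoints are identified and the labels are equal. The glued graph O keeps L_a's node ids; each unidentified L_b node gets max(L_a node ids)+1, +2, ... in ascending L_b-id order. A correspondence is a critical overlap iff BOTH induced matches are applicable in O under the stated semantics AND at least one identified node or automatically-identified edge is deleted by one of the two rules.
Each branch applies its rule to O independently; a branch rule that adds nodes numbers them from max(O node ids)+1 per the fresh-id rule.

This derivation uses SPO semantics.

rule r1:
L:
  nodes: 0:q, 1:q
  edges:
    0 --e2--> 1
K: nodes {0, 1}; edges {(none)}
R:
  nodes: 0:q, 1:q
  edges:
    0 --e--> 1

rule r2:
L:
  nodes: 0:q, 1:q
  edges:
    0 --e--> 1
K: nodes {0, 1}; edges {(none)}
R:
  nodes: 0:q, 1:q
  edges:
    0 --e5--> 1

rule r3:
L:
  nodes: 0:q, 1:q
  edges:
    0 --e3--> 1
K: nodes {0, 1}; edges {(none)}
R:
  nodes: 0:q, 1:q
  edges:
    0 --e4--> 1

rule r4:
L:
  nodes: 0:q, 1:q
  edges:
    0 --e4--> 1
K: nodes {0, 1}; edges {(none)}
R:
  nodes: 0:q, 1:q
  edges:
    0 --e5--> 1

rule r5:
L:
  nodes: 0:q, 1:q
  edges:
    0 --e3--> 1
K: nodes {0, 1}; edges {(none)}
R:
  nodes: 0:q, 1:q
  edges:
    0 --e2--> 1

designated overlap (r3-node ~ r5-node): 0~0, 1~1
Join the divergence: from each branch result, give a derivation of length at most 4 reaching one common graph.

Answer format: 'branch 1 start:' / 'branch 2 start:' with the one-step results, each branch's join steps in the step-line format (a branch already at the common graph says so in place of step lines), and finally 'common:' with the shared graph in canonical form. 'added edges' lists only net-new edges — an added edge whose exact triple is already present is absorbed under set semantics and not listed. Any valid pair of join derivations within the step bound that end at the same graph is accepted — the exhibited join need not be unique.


branch 1 start:
nodes: 0:q, 1:q
edges: (0,1,e4)
branch 2 start:
nodes: 0:q, 1:q
edges: (0,1,e2)
branch 1 step 1: rule r4; match: 0->0, 1->1; deleted nodes (none); deleted edges (0,1,e4); added nodes (none); added edges (0,1,e5); result: nodes: 0:q, 1:q edges: (0,1,e5)
branch 2 step 1: rule r1; match: 0->0, 1->1; deleted nodes (none); deleted edges (0,1,e2); added nodes (none); added edges (0,1,e); result: nodes: 0:q, 1:q edges: (0,1,e)
branch 2 step 2: rule r2; match: 0->0, 1->1; deleted nodes (none); deleted edges (0,1,e); added nodes (none); added edges (0,1,e5); result: nodes: 0:q, 1:q edges: (0,1,e5)
common:
nodes: 0:q, 1:q
edges: (0,1,e5)


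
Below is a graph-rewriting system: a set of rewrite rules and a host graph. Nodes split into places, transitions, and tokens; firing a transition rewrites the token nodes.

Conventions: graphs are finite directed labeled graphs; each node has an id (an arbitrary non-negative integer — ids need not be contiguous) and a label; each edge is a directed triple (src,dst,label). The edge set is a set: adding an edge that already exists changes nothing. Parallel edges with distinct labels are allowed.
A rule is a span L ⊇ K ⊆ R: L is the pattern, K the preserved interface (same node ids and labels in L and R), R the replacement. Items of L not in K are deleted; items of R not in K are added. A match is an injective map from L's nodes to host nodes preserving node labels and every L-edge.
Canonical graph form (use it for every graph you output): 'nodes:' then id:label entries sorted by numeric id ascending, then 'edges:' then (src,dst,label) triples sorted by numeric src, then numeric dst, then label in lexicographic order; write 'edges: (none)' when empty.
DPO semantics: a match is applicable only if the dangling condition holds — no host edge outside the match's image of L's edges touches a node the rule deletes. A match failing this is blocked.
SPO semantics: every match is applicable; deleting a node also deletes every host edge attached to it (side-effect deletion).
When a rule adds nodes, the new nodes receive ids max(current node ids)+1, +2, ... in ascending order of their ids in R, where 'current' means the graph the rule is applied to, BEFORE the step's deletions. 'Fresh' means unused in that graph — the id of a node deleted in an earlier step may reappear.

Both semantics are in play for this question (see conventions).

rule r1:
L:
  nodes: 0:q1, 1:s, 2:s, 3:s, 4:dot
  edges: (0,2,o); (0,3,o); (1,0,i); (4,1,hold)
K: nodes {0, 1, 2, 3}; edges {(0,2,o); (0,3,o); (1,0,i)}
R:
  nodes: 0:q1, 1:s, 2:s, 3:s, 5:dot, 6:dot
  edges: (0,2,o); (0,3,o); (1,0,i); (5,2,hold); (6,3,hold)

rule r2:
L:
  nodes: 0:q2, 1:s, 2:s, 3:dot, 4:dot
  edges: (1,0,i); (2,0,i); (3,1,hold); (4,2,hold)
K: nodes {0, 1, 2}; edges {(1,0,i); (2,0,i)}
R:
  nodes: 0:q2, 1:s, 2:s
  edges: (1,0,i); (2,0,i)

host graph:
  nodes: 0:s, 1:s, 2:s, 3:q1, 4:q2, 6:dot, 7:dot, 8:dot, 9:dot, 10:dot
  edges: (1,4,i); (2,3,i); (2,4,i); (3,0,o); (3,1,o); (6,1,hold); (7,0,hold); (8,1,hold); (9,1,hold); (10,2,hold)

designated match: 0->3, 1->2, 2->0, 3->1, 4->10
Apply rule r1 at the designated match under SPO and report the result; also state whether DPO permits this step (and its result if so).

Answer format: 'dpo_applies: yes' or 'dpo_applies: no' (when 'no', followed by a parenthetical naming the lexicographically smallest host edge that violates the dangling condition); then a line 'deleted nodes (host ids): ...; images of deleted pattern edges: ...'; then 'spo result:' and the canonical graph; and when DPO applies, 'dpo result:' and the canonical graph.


dpo_applies: yes
deleted nodes (host ids): 10; images of deleted pattern edges: (10,2,hold)
spo result:
nodes: 0:s, 1:s, 2:s, 3:q1, 4:q2, 6:dot, 7:dot, 8:dot, 9:dot, 11:dot, 12:dot
edges: (1,4,i); (2,3,i); (2,4,i); (3,0,o); (3,1,o); (6,1,hold); (7,0,hold); (8,1,hold); (9,1,hold); (11,0,hold); (12,1,hold)
dpo result:
nodes: 0:s, 1:s, 2:s, 3:q1, 4:q2, 6:dot, 7:dot, 8:dot, 9:dot, 11:dot, 12:dot
edges: (1,4,i); (2,3,i); (2,4,i); (3,0,o); (3,1,o); (6,1,hold); (7,0,hold); (8,1,hold); (9,1,hold); (11,0,hold); (12,1,hold)


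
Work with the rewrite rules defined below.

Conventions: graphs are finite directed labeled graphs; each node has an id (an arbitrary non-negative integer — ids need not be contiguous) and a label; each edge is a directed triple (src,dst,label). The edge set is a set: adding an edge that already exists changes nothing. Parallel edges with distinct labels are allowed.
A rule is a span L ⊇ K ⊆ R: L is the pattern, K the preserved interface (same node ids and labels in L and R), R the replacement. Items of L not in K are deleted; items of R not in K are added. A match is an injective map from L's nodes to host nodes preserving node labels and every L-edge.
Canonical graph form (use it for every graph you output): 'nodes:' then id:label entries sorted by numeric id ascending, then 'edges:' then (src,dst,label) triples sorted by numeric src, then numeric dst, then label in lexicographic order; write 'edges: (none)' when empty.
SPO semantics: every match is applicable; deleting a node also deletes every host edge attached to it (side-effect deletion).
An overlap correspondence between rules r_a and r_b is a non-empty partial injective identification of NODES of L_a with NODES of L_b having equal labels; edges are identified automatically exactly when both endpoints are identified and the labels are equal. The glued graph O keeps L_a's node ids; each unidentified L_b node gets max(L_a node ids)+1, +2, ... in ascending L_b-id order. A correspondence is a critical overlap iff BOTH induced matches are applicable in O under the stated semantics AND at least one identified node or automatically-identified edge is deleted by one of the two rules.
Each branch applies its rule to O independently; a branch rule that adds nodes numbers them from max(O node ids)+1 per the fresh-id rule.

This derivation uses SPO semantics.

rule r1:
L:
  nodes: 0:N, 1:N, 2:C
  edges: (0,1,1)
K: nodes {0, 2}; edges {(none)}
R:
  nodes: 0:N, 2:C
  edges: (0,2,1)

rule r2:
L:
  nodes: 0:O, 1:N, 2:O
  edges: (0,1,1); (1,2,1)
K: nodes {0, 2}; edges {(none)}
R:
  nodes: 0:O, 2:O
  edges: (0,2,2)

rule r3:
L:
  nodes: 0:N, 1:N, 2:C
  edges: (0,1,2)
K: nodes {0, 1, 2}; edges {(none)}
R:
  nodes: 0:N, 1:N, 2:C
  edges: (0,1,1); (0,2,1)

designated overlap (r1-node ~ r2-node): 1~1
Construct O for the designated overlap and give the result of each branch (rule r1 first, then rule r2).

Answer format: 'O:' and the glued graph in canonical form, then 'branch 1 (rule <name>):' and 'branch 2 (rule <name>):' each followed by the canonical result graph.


O:
nodes: 0:N, 1:N, 2:C, 3:O, 4:O
edges: (0,1,1); (1,4,1); (3,1,1)
branch 1 (rule r1):
nodes: 0:N, 2:C, 3:O, 4:O
edges: (0,2,1)
branch 2 (rule r2):
nodes: 0:N, 2:C, 3:O, 4:O
edges: (3,4,2)


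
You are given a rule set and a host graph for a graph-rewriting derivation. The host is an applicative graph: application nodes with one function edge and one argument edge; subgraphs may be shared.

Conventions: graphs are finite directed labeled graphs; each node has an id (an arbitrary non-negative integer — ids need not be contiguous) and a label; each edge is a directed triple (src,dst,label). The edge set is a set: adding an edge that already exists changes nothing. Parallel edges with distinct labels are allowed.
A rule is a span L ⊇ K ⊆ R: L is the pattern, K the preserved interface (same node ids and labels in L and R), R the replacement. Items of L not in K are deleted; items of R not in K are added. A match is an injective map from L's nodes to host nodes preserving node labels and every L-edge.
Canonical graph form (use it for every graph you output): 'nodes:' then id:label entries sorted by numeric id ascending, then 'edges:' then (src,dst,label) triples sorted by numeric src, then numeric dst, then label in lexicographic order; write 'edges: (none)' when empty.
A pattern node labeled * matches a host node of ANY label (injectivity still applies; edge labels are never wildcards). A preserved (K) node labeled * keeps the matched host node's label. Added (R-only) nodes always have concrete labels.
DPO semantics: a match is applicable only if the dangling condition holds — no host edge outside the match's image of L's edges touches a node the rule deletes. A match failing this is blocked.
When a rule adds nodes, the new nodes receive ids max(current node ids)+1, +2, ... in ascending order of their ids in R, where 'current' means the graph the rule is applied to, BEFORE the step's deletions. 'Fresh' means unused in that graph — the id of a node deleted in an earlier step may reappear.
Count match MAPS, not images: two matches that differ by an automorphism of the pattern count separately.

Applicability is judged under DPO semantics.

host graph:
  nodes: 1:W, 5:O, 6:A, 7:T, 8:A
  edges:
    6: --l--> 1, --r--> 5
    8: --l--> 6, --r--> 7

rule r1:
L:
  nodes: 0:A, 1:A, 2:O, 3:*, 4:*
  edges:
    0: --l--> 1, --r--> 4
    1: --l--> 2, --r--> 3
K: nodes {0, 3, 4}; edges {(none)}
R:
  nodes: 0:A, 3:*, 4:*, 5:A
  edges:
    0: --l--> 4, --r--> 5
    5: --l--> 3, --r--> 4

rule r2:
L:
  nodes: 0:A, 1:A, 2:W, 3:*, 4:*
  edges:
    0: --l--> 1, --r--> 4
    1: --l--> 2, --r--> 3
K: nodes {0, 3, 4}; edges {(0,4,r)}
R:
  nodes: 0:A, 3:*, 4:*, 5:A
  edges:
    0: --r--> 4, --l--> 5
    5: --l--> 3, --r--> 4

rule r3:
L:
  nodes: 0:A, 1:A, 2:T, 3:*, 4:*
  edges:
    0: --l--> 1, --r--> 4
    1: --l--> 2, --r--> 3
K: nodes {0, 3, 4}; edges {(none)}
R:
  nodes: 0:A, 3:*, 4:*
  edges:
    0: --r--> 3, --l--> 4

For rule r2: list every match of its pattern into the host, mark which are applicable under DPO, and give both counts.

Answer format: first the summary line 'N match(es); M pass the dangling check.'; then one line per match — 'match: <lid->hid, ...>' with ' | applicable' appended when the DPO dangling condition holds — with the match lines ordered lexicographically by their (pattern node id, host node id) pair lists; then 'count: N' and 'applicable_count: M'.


1 match(es); 1 pass the dangling check.
match: 0->8, 1->6, 2->1, 3->5, 4->7 | applicable
count: 1
applicable_count: 1


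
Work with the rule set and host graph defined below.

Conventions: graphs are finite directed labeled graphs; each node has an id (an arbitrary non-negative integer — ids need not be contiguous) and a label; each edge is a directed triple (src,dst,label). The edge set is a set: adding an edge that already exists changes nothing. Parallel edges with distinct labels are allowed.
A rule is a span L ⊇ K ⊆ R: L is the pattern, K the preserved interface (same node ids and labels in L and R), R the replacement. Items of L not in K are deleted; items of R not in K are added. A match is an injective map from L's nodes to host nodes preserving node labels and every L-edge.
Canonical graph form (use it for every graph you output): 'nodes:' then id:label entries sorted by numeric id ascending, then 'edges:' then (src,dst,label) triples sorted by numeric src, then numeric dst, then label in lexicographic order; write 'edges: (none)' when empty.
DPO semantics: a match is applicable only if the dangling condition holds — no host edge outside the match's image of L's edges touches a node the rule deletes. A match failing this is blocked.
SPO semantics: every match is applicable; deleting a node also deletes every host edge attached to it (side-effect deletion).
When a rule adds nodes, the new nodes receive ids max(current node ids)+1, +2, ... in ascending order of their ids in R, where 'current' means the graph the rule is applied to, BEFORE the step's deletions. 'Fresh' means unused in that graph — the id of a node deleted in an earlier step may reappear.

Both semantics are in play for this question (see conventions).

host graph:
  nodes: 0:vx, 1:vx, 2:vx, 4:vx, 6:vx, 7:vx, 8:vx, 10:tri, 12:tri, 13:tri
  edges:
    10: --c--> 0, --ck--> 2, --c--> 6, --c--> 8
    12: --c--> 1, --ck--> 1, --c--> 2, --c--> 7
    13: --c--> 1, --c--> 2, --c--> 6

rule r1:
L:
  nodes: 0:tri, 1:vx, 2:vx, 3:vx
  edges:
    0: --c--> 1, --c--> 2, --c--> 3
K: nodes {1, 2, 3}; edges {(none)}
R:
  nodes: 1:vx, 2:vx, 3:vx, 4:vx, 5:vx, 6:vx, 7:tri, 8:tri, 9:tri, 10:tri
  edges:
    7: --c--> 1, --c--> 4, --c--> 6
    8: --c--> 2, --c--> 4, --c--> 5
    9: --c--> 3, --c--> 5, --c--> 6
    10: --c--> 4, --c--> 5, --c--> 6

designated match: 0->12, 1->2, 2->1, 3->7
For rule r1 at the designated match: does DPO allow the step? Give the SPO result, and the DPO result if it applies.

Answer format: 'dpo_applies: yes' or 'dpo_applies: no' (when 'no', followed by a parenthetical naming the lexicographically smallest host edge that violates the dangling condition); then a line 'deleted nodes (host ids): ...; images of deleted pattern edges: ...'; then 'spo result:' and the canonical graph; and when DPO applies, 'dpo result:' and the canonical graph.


dpo_applies: no
(the rule deletes node 12, which keeps host edge (12,1,ck) outside the match image — the dangling condition fails, DPO blocks; SPO proceeds and side-deletes such edges)
deleted nodes (host ids): 12; images of deleted pattern edges: (12,1,c); (12,2,c); (12,7,c)
spo result:
nodes: 0:vx, 1:vx, 2:vx, 4:vx, 6:vx, 7:vx, 8:vx, 10:tri, 13:tri, 14:vx, 15:vx, 16:vx, 17:tri, 18:tri, 19:tri, 20:tri
edges: (10,0,c); (10,2,ck); (10,6,c); (10,8,c); (13,1,c); (13,2,c); (13,6,c); (17,2,c); (17,14,c); (17,16,c); (18,1,c); (18,14,c); (18,15,c); (19,7,c); (19,15,c); (19,16,c); (20,14,c); (20,15,c); (20,16,c)


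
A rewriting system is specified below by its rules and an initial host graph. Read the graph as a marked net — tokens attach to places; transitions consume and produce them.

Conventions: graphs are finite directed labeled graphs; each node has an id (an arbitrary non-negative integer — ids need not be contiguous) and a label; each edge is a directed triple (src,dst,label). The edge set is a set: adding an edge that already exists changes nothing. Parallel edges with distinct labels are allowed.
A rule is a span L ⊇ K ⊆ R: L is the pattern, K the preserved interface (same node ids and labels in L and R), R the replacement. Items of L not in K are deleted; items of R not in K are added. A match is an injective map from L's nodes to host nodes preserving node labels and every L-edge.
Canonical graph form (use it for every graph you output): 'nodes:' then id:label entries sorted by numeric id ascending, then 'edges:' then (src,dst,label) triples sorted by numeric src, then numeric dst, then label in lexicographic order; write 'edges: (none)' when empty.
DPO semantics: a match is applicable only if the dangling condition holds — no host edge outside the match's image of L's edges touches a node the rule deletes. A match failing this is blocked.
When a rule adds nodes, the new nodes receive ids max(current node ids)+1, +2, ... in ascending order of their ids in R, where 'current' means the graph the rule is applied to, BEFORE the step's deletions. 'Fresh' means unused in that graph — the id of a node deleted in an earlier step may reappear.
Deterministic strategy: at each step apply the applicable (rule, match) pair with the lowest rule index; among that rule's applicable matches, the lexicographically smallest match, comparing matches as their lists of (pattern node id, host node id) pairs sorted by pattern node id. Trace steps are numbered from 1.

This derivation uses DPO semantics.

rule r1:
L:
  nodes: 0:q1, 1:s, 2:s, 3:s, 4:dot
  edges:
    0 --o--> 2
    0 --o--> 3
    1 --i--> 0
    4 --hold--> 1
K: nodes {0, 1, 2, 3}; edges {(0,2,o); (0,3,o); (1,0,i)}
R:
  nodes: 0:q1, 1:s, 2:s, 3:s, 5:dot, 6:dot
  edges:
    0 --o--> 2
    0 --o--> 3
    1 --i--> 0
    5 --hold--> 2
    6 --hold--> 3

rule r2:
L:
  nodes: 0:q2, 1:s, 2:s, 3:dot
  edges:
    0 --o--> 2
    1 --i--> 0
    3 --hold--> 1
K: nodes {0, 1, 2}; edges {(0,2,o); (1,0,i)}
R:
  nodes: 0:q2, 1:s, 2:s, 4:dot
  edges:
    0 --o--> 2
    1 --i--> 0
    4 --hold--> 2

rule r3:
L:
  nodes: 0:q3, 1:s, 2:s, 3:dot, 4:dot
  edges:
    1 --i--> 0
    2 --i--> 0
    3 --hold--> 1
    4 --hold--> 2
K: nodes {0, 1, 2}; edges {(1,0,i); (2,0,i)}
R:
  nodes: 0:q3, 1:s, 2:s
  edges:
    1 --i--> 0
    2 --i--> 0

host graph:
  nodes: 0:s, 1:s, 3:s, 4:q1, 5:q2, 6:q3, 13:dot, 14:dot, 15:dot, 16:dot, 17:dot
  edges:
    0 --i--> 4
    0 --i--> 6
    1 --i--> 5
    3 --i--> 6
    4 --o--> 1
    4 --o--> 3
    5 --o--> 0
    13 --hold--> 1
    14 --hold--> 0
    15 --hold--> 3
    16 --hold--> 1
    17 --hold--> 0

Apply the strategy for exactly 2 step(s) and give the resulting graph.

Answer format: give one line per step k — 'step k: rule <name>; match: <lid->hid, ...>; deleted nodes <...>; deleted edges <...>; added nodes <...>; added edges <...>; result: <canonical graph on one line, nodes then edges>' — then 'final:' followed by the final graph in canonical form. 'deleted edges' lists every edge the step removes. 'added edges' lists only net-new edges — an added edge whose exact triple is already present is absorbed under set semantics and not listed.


step 1: rule r1; match: 0->4, 1->0, 2->1, 3->3, 4->14; deleted nodes 14; deleted edges (14,0,hold); added nodes 18, 19; added edges (18,1,hold); (19,3,hold); result: nodes: 0:s, 1:s, 3:s, 4:q1, 5:q2, 6:q3, 13:dot, 15:dot, 16:dot, 17:dot, 18:dot, 19:dot edges: (0,4,i); (0,6,i); (1,5,i); (3,6,i); (4,1,o); (4,3,o); (5,0,o); (13,1,hold); (15,3,hold); (16,1,hold); (17,0,hold); (18,1,hold); (19,3,hold)
step 2: rule r1; match: 0->4, 1->0, 2->1, 3->3, 4->17; deleted nodes 17; deleted edges (17,0,hold); added nodes 20, 21; added edges (20,1,hold); (21,3,hold); result: nodes: 0:s, 1:s, 3:s, 4:q1, 5:q2, 6:q3, 13:dot, 15:dot, 16:dot, 18:dot, 19:dot, 20:dot, 21:dot edges: (0,4,i); (0,6,i); (1,5,i); (3,6,i); (4,1,o); (4,3,o); (5,0,o); (13,1,hold); (15,3,hold); (16,1,hold); (18,1,hold); (19,3,hold); (20,1,hold); (21,3,hold)
final:
nodes: 0:s, 1:s, 3:s, 4:q1, 5:q2, 6:q3, 13:dot, 15:dot, 16:dot, 18:dot, 19:dot, 20:dot, 21:dot
edges: (0,4,i); (0,6,i); (1,5,i); (3,6,i); (4,1,o); (4,3,o); (5,0,o); (13,1,hold); (15,3,hold); (16,1,hold); (18,1,hold); (19,3,hold); (20,1,hold); (21,3,hold)


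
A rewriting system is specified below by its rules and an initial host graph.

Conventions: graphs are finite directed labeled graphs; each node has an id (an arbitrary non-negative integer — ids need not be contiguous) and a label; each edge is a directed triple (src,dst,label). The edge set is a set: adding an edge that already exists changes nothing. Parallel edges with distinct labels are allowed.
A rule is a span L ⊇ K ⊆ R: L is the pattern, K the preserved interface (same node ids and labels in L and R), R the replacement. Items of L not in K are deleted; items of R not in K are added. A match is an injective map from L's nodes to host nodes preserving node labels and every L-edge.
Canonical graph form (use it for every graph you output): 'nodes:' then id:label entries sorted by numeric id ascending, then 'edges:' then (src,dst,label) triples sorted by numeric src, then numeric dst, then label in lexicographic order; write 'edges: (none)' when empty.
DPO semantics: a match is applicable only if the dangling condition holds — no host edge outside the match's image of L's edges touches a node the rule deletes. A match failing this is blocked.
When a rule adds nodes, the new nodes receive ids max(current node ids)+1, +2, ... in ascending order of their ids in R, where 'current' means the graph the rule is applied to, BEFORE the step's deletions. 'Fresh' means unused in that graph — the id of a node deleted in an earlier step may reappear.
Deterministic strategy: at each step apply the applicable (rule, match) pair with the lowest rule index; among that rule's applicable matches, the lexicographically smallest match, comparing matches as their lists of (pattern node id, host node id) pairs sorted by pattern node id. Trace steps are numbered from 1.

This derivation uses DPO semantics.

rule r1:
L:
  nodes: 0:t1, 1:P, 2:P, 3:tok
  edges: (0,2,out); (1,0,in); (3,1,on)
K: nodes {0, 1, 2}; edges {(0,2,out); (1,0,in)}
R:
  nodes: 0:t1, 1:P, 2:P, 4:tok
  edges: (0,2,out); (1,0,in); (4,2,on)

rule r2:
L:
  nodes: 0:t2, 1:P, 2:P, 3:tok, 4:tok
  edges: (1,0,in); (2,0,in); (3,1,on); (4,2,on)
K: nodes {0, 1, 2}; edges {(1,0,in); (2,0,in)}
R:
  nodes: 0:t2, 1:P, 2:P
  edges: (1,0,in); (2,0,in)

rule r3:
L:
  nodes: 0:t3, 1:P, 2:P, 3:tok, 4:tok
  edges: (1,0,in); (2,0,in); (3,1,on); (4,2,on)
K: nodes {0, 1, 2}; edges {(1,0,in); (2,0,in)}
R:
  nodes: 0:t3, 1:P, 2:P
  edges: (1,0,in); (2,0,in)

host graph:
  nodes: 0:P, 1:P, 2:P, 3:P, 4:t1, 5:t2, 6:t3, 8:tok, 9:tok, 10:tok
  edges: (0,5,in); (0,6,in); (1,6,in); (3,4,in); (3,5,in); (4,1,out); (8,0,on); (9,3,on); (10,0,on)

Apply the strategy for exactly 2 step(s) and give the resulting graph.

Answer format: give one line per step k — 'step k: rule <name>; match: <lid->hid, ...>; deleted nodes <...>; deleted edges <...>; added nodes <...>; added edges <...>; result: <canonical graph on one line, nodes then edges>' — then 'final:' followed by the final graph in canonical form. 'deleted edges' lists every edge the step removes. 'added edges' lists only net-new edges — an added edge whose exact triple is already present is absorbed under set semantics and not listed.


step 1: rule r1; match: 0->4, 1->3, 2->1, 3->9; deleted nodes 9; deleted edges (9,3,on); added nodes 11; added edges (11,1,on); result: nodes: 0:P, 1:P, 2:P, 3:P, 4:t1, 5:t2, 6:t3, 8:tok, 10:tok, 11:tok edges: (0,5,in); (0,6,in); (1,6,in); (3,4,in); (3,5,in); (4,1,out); (8,0,on); (10,0,on); (11,1,on)
step 2: rule r3; match: 0->6, 1->0, 2->1, 3->8, 4->11; deleted nodes 8, 11; deleted edges (8,0,on); (11,1,on); added nodes (none); added edges (none); result: nodes: 0:P, 1:P, 2:P, 3:P, 4:t1, 5:t2, 6:t3, 10:tok edges: (0,5,in); (0,6,in); (1,6,in); (3,4,in); (3,5,in); (4,1,out); (10,0,on)
final:
nodes: 0:P, 1:P, 2:P, 3:P, 4:t1, 5:t2, 6:t3, 10:tok
edges: (0,5,in); (0,6,in); (1,6,in); (3,4,in); (3,5,in); (4,1,out); (10,0,on)


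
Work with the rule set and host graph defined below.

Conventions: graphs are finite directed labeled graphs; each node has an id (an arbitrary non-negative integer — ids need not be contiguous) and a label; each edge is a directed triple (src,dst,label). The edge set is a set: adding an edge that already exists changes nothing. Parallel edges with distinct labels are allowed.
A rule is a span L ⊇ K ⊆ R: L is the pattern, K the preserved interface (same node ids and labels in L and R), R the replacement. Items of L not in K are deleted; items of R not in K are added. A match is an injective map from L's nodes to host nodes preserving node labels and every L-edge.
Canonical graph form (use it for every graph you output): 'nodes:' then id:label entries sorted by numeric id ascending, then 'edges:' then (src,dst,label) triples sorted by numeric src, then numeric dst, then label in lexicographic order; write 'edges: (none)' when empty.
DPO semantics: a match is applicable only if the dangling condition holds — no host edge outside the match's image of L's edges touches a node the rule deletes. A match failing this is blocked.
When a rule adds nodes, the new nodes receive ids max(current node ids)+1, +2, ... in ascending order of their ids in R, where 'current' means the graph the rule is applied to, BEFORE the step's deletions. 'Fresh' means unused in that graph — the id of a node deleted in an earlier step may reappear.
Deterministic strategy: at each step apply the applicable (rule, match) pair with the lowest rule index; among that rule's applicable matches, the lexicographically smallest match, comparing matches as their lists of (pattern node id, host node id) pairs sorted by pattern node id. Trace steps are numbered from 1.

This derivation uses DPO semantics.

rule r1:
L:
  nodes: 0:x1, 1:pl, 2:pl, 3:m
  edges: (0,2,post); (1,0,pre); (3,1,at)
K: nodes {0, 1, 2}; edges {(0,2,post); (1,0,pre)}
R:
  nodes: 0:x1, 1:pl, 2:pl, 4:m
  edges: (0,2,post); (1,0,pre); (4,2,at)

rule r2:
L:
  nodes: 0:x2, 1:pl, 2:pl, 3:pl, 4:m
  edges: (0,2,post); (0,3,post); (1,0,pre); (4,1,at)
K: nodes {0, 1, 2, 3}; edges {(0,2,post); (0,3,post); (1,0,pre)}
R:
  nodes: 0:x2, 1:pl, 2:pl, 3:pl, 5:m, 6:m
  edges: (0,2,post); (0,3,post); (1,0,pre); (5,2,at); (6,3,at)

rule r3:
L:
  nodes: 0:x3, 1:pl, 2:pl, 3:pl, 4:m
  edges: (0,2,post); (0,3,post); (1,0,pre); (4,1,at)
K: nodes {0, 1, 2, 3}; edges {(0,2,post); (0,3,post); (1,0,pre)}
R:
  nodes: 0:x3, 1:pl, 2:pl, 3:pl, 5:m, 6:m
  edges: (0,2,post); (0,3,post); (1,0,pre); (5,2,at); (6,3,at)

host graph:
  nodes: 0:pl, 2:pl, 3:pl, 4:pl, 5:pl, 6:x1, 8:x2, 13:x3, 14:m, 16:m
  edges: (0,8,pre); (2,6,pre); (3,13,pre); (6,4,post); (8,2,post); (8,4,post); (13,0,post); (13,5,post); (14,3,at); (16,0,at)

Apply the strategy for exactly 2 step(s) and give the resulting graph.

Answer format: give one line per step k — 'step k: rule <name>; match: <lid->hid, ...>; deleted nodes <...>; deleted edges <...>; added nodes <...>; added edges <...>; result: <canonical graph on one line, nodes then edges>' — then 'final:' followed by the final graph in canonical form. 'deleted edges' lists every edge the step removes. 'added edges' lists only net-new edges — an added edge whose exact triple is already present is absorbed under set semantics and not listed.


step 1: rule r2; match: 0->8, 1->0, 2->2, 3->4, 4->16; deleted nodes 16; deleted edges (16,0,at); added nodes 17, 18; added edges (17,2,at); (18,4,at); result: nodes: 0:pl, 2:pl, 3:pl, 4:pl, 5:pl, 6:x1, 8:x2, 13:x3, 14:m, 17:m, 18:m edges: (0,8,pre); (2,6,pre); (3,13,pre); (6,4,post); (8,2,post); (8,4,post); (13,0,post); (13,5,post); (14,3,at); (17,2,at); (18,4,at)
step 2: rule r1; match: 0->6, 1->2, 2->4, 3->17; deleted nodes 17; deleted edges (17,2,at); added nodes 19; added edges (19,4,at); result: nodes: 0:pl, 2:pl, 3:pl, 4:pl, 5:pl, 6:x1, 8:x2, 13:x3, 14:m, 18:m, 19:m edges: (0,8,pre); (2,6,pre); (3,13,pre); (6,4,post); (8,2,post); (8,4,post); (13,0,post); (13,5,post); (14,3,at); (18,4,at); (19,4,at)
final:
nodes: 0:pl, 2:pl, 3:pl, 4:pl, 5:pl, 6:x1, 8:x2, 13:x3, 14:m, 18:m, 19:m
edges: (0,8,pre); (2,6,pre); (3,13,pre); (6,4,post); (8,2,post); (8,4,post); (13,0,post); (13,5,post); (14,3,at); (18,4,at); (19,4,at)


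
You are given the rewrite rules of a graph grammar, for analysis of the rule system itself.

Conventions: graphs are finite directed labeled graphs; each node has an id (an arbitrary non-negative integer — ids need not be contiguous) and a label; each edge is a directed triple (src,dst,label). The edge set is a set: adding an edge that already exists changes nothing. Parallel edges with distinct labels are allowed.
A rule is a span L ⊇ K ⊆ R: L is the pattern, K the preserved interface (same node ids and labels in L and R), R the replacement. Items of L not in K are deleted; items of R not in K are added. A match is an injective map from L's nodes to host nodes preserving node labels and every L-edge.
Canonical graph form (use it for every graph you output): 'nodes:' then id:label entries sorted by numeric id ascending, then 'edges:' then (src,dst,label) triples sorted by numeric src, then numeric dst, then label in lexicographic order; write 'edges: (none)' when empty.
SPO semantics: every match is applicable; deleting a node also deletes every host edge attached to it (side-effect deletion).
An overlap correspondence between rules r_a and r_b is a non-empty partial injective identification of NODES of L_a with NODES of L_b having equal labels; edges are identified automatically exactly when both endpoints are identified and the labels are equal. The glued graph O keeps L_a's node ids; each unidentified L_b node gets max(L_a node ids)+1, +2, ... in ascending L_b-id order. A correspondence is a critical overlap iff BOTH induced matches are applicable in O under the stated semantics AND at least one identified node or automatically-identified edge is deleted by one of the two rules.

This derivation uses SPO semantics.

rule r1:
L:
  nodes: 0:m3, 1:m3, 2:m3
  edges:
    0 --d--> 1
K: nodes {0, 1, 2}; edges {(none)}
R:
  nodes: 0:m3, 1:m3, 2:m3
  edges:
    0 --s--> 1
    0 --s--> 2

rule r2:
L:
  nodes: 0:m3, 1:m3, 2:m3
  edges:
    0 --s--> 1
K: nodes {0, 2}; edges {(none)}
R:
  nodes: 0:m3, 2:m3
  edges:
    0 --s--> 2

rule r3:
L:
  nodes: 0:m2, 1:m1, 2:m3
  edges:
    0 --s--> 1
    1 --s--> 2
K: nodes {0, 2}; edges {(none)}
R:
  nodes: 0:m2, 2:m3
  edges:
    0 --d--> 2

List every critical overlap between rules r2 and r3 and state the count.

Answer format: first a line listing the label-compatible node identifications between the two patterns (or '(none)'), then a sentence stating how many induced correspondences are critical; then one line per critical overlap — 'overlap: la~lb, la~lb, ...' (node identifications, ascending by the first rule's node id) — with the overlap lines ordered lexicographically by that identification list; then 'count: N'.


label-compatible node identifications between L(r2) and L(r3): 0~2, 1~2, 2~2
1 of the induced correspondences is a critical overlap of r2 and r3.
overlap: 1~2
count: 1


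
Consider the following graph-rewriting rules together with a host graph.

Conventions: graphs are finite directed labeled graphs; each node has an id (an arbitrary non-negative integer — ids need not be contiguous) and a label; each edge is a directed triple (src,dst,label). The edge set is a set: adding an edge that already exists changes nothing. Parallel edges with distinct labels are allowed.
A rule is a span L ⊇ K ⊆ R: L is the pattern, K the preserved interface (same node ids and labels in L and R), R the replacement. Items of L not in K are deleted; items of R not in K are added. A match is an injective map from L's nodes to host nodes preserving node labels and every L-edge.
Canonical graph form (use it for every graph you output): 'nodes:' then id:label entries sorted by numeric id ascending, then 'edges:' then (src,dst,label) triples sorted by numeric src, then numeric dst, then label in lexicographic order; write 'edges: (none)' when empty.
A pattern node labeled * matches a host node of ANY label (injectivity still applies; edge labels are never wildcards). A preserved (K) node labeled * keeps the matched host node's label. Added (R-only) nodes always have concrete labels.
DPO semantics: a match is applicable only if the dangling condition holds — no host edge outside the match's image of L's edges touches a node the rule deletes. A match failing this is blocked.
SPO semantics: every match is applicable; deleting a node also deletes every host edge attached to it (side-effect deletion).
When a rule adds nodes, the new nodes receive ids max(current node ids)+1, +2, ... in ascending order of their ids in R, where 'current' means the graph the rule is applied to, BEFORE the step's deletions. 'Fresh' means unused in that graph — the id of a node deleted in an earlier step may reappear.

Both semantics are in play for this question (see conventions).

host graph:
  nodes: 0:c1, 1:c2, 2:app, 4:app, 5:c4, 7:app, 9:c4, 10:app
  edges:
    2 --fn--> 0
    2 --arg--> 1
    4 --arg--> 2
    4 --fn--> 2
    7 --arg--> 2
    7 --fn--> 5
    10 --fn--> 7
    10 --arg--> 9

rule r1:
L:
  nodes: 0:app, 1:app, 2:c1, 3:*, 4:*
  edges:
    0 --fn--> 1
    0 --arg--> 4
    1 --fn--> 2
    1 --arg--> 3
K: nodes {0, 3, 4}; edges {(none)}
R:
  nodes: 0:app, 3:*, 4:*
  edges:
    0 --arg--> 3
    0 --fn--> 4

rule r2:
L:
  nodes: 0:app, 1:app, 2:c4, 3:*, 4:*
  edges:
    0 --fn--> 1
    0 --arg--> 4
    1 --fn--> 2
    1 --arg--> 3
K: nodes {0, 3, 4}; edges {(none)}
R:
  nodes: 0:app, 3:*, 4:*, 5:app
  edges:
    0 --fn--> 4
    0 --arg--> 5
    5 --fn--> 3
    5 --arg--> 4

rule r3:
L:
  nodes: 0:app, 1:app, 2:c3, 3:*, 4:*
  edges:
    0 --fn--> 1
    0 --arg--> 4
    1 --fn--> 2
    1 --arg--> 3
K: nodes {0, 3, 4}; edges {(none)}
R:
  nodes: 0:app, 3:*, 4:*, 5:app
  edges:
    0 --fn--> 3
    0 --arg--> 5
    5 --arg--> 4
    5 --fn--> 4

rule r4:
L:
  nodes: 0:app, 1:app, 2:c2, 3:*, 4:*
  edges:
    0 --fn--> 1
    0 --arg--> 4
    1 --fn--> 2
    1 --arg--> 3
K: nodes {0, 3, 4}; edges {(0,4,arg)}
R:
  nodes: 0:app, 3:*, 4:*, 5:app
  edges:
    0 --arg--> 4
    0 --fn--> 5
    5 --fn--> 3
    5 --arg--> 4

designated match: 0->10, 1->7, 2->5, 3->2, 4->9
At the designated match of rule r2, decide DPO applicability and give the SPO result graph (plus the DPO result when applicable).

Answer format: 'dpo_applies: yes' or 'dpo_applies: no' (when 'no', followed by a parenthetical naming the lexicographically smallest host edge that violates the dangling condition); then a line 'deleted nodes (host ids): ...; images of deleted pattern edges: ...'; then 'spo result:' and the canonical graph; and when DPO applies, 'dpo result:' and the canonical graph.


dpo_applies: yes
deleted nodes (host ids): 5, 7; images of deleted pattern edges: (7,2,arg); (7,5,fn); (10,7,fn); (10,9,arg)
spo result:
nodes: 0:c1, 1:c2, 2:app, 4:app, 9:c4, 10:app, 11:app
edges: (2,0,fn); (2,1,arg); (4,2,arg); (4,2,fn); (10,9,fn); (10,11,arg); (11,2,fn); (11,9,arg)
dpo result:
nodes: 0:c1, 1:c2, 2:app, 4:app, 9:c4, 10:app, 11:app
edges: (2,0,fn); (2,1,arg); (4,2,arg); (4,2,fn); (10,9,fn); (10,11,arg); (11,2,fn); (11,9,arg)
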